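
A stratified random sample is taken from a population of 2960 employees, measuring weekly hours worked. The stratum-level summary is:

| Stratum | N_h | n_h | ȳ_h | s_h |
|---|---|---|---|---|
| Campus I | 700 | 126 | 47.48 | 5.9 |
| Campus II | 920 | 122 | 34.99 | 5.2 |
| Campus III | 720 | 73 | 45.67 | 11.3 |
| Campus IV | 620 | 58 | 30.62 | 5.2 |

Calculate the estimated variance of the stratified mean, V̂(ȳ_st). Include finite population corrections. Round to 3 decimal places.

V̂(ȳ_st) = Σ W_h² (1 − n_h/N_h) s_h²/n_h, with W_h = N_h/N and N = 2960:
  stratum Campus I: (700/2960)²·(1 − 126/700)·5.9²/126 = 0.0126695
  stratum Campus II: (920/2960)²·(1 − 122/920)·5.2²/122 = 0.0185718
  stratum Campus III: (720/2960)²·(1 − 73/720)·11.3²/73 = 0.0930009
  stratum Campus IV: (620/2960)²·(1 − 58/620)·5.2²/58 = 0.0185406
V̂(ȳ_st) = 0.142783

V̂(ȳ_st) ≈ 0.143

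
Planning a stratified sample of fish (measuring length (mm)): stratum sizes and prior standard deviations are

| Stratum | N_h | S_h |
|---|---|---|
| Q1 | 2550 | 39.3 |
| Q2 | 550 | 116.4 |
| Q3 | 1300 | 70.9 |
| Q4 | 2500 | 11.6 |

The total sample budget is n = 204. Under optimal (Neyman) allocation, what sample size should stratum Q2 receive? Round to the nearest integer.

46

Neyman allocation: n_h = n · N_h S_h / Σ N_i S_i, with n = 204.
  stratum Q1: N_h·S_h = 2550·39.3 = 100215.00
  stratum Q2: N_h·S_h = 550·116.4 = 64020.00
  stratum Q3: N_h·S_h = 1300·70.9 = 92170.00
  stratum Q4: N_h·S_h = 2500·11.6 = 29000.00
Σ N_h S_h = 285405.00
n for stratum Q2 = 204·64020.00/285405.00 = 45.760 → 46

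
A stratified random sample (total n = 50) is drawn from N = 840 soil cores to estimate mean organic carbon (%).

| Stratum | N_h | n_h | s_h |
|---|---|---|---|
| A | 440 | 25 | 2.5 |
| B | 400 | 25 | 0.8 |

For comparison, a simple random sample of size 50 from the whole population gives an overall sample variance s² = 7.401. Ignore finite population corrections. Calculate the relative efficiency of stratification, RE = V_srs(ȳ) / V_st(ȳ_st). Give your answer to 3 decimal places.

V̂(ȳ_st) = Σ W_h² s_h²/n_h, with W_h = N_h/N and N = 840:
  stratum A: (440/840)²·2.5²/25 = 0.0685941
  stratum B: (400/840)²·0.8²/25 = 0.00580499
V_st = 0.0743991
V_srs = s²/n = 7.401/50 = 0.14802
Relative efficiency = V_srs / V_st = 0.14802/0.0743991 = 1.9895

RE ≈ 1.990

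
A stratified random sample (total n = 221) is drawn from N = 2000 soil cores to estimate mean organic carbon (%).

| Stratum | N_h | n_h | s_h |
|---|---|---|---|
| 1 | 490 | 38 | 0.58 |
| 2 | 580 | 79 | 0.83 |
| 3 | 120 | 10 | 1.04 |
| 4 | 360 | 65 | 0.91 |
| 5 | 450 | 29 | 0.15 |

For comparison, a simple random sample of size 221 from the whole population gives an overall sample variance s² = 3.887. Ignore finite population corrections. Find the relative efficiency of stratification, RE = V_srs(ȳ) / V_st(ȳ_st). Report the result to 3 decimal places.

RE ≈ 8.351

V̂(ȳ_st) = Σ W_h² s_h²/n_h, with W_h = N_h/N and N = 2000:
  stratum 1: (490/2000)²·0.58²/38 = 0.000531379
  stratum 2: (580/2000)²·0.83²/79 = 0.000733373
  stratum 3: (120/2000)²·1.04²/10 = 0.000389376
  stratum 4: (360/2000)²·0.91²/65 = 0.000412776
  stratum 5: (450/2000)²·0.15²/29 = 3.9278e-05
V_st = 0.00210618
V_srs = s²/n = 3.887/221 = 0.0175882
Relative efficiency = V_srs / V_st = 0.0175882/0.00210618 = 8.3508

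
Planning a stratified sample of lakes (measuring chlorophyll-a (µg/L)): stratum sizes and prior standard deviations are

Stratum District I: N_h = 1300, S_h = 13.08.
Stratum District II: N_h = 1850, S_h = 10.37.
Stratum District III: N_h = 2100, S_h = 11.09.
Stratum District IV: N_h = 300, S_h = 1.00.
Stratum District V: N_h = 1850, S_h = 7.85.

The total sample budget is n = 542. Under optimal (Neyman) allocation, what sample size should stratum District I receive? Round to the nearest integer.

Neyman allocation: n_h = n · N_h S_h / Σ N_i S_i, with n = 542.
  stratum District I: N_h·S_h = 1300·13.08 = 17004.00
  stratum District II: N_h·S_h = 1850·10.37 = 19184.50
  stratum District III: N_h·S_h = 2100·11.09 = 23289.00
  stratum District IV: N_h·S_h = 300·1.00 = 300.00
  stratum District V: N_h·S_h = 1850·7.85 = 14522.50
Σ N_h S_h = 74300.00
n for stratum District I = 542·17004.00/74300.00 = 124.040 → 124

124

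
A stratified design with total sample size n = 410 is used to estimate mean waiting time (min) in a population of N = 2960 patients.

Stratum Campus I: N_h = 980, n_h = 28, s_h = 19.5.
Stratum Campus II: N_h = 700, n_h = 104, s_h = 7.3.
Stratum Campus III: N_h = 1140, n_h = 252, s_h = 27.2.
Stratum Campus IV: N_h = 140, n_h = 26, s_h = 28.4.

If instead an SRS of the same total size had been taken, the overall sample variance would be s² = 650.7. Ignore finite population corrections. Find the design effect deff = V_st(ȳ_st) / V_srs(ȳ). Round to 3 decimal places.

deff ≈ 1.274

V̂(ȳ_st) = Σ W_h² s_h²/n_h, with W_h = N_h/N and N = 2960:
  stratum Campus I: (980/2960)²·19.5²/28 = 1.48861
  stratum Campus II: (700/2960)²·7.3²/104 = 0.0286566
  stratum Campus III: (1140/2960)²·27.2²/252 = 0.435475
  stratum Campus IV: (140/2960)²·28.4²/26 = 0.0693962
V_st = 2.02213
V_srs = s²/n = 650.7/410 = 1.58707
deff = V_st / V_srs = 2.02213/1.58707 = 1.2741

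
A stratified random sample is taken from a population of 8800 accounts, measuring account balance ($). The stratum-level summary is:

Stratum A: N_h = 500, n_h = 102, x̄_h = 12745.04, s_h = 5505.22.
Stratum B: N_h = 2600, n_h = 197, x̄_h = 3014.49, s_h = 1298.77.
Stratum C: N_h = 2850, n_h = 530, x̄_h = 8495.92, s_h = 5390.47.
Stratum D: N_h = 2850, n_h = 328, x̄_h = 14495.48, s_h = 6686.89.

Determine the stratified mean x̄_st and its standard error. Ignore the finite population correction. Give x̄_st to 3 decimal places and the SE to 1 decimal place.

x̄_st = Σ W_h x̄_h = (500·12745.04 + 2600·3014.49 + 2850·8495.92 + 2850·14495.48)/8800 = 9060.87318
V̂(x̄_st) = Σ W_h² s_h²/n_h, with W_h = N_h/N and N = 8800:
  stratum A: (500/8800)²·5505.22²/102 = 959.232
  stratum B: (2600/8800)²·1298.77²/197 = 747.446
  stratum C: (2850/8800)²·5390.47²/530 = 5750.45
  stratum D: (2850/8800)²·6686.89²/328 = 14298.8
V̂(x̄_st) = 21755.9
SE(x̄_st) = √21755.9 = 147.499

x̄_st ≈ 9060.873, SE ≈ 147.5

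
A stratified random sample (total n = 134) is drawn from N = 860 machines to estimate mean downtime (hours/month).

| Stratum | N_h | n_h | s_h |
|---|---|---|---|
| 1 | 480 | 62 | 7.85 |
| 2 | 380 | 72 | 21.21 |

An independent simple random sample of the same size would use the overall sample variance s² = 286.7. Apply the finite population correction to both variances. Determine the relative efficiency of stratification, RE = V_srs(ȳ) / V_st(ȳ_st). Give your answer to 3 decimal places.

V̂(ȳ_st) = Σ W_h² (1 − n_h/N_h) s_h²/n_h, with W_h = N_h/N and N = 860:
  stratum 1: (480/860)²·(1 − 62/480)·7.85²/62 = 0.26963
  stratum 2: (380/860)²·(1 − 72/380)·21.21²/72 = 0.988749
V_st = 1.25838
V_srs = (1 − 134/860)·286.7/134 = 1.80618
Relative efficiency = V_srs / V_st = 1.80618/1.25838 = 1.4353

RE ≈ 1.435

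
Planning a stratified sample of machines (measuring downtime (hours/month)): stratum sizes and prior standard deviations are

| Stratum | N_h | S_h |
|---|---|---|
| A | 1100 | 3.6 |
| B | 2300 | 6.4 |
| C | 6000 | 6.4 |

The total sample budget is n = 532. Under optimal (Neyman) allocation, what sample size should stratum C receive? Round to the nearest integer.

Neyman allocation: n_h = n · N_h S_h / Σ N_i S_i, with n = 532.
  stratum A: N_h·S_h = 1100·3.6 = 3960.00
  stratum B: N_h·S_h = 2300·6.4 = 14720.00
  stratum C: N_h·S_h = 6000·6.4 = 38400.00
Σ N_h S_h = 57080.00
n for stratum C = 532·38400.00/57080.00 = 357.898 → 358

358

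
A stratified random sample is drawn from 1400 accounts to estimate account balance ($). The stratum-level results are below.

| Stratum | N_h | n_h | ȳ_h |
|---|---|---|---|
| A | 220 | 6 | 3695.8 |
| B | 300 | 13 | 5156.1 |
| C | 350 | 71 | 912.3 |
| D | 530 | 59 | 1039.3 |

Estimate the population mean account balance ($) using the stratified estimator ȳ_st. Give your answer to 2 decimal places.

N = Σ N_h = 1400. Stratum weights W_h = N_h/N.
ȳ_st = (220·3695.8 + 300·5156.1 + 350·912.3 + 530·1039.3) / 1400 = 2307.1714

ȳ_st ≈ 2307.17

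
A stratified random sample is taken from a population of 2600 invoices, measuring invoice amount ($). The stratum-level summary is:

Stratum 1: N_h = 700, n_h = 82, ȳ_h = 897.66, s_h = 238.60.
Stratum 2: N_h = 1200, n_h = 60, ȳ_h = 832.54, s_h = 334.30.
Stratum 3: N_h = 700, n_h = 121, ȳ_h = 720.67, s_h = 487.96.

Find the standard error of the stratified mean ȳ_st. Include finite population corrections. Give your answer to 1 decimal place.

SE(ȳ_st) ≈ 23.2

V̂(ȳ_st) = Σ W_h² (1 − n_h/N_h) s_h²/n_h, with W_h = N_h/N and N = 2600:
  stratum 1: (700/2600)²·(1 − 82/700)·238.60²/82 = 44.429
  stratum 2: (1200/2600)²·(1 − 60/1200)·334.30²/60 = 376.93
  stratum 3: (700/2600)²·(1 − 121/700)·487.96²/121 = 117.981
V̂(ȳ_st) = 539.34
SE(ȳ_st) = √539.34 = 23.2237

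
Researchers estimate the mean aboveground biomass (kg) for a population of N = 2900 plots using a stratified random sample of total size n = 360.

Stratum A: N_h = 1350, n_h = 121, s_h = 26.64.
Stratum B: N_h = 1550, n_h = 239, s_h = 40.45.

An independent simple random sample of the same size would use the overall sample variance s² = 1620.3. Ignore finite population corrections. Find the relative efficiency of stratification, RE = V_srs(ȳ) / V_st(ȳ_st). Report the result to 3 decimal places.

V̂(ȳ_st) = Σ W_h² s_h²/n_h, with W_h = N_h/N and N = 2900:
  stratum A: (1350/2900)²·26.64²/121 = 1.27103
  stratum B: (1550/2900)²·40.45²/239 = 1.95572
V_st = 3.22675
V_srs = s²/n = 1620.3/360 = 4.50083
Relative efficiency = V_srs / V_st = 4.50083/3.22675 = 1.3949

RE ≈ 1.395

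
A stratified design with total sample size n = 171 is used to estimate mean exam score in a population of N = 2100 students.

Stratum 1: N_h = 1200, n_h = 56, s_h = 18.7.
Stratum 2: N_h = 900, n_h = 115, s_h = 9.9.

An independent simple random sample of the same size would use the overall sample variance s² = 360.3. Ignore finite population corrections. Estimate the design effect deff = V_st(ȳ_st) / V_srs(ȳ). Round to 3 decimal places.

deff ≈ 1.042

V̂(ȳ_st) = Σ W_h² s_h²/n_h, with W_h = N_h/N and N = 2100:
  stratum 1: (1200/2100)²·18.7²/56 = 2.03901
  stratum 2: (900/2100)²·9.9²/115 = 0.156538
V_st = 2.19555
V_srs = s²/n = 360.3/171 = 2.10702
deff = V_st / V_srs = 2.19555/2.10702 = 1.0420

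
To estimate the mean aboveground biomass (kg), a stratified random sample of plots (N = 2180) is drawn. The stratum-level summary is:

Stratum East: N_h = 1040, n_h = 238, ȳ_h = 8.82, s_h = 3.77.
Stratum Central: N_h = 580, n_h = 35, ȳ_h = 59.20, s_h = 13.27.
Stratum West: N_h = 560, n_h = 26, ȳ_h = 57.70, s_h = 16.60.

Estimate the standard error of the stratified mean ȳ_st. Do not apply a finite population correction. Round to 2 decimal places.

SE(ȳ_st) ≈ 1.03

V̂(ȳ_st) = Σ W_h² s_h²/n_h, with W_h = N_h/N and N = 2180:
  stratum East: (1040/2180)²·3.77²/238 = 0.0135913
  stratum Central: (580/2180)²·13.27²/35 = 0.356137
  stratum West: (560/2180)²·16.60²/26 = 0.699368
V̂(ȳ_st) = 1.0691
SE(ȳ_st) = √1.0691 = 1.03397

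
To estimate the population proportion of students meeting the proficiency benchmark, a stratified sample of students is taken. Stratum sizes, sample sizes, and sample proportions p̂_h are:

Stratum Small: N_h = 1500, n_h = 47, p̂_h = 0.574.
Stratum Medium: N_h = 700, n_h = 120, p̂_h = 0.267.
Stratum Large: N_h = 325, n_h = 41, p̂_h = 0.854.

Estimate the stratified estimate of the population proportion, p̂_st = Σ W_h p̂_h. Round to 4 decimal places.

p̂_st ≈ 0.5249

N = 2525; stratum weights W_h = N_h/N.
p̂_st = Σ W_h p̂_h = (1500·0.574 + 700·0.267 + 325·0.854)/2525 = 0.52493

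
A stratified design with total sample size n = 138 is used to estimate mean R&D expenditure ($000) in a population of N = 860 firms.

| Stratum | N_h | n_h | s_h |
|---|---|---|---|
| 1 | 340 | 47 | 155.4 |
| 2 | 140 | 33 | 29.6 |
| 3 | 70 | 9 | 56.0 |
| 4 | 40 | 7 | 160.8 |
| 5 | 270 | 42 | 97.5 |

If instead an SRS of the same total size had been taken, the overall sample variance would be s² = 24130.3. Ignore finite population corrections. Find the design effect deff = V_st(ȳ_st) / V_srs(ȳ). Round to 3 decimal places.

V̂(ȳ_st) = Σ W_h² s_h²/n_h, with W_h = N_h/N and N = 860:
  stratum 1: (340/860)²·155.4²/47 = 80.3092
  stratum 2: (140/860)²·29.6²/33 = 0.703605
  stratum 3: (70/860)²·56.0²/9 = 2.30852
  stratum 4: (40/860)²·160.8²/7 = 7.99093
  stratum 5: (270/860)²·97.5²/42 = 22.3095
V_st = 113.622
V_srs = s²/n = 24130.3/138 = 174.857
deff = V_st / V_srs = 113.622/174.857 = 0.6498

deff ≈ 0.650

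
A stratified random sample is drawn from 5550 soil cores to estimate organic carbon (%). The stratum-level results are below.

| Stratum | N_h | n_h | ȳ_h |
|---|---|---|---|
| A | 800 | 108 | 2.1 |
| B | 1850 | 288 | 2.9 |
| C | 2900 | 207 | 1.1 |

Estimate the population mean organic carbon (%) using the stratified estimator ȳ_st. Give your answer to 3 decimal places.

N = Σ N_h = 5550. Stratum weights W_h = N_h/N.
ȳ_st = (800·2.1 + 1850·2.9 + 2900·1.1) / 5550 = 1.84414

ȳ_st ≈ 1.844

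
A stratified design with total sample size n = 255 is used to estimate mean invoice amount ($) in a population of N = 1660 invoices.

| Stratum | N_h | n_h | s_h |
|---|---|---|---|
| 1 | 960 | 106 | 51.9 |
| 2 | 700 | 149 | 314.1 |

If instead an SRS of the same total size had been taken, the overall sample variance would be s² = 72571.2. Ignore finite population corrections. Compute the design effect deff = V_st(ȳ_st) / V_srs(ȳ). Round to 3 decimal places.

V̂(ȳ_st) = Σ W_h² s_h²/n_h, with W_h = N_h/N and N = 1660:
  stratum 1: (960/1660)²·51.9²/106 = 8.49875
  stratum 2: (700/1660)²·314.1²/149 = 117.741
V_st = 126.24
V_srs = s²/n = 72571.2/255 = 284.593
deff = V_st / V_srs = 126.24/284.593 = 0.4436

deff ≈ 0.444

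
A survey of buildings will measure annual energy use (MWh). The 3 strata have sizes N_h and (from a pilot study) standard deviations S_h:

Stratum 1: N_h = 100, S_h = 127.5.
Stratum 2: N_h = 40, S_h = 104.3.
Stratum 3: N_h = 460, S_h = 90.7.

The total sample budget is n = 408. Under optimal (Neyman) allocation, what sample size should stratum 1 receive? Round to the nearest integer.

Neyman allocation: n_h = n · N_h S_h / Σ N_i S_i, with n = 408.
  stratum 1: N_h·S_h = 100·127.5 = 12750.00
  stratum 2: N_h·S_h = 40·104.3 = 4172.00
  stratum 3: N_h·S_h = 460·90.7 = 41722.00
Σ N_h S_h = 58644.00
n for stratum 1 = 408·12750.00/58644.00 = 88.705 → 89

89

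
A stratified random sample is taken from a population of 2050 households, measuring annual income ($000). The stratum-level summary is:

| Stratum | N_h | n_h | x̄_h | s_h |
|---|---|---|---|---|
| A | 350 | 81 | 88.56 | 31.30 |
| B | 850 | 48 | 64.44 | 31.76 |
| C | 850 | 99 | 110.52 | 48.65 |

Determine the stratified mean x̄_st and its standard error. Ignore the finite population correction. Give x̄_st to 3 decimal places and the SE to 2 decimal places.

x̄_st = Σ W_h x̄_h = (350·88.56 + 850·64.44 + 850·110.52)/2050 = 87.66439
V̂(x̄_st) = Σ W_h² s_h²/n_h, with W_h = N_h/N and N = 2050:
  stratum A: (350/2050)²·31.30²/81 = 0.352559
  stratum B: (850/2050)²·31.76²/48 = 3.61285
  stratum C: (850/2050)²·48.65²/99 = 4.11018
V̂(x̄_st) = 8.07559
SE(x̄_st) = √8.07559 = 2.84176

x̄_st ≈ 87.664, SE ≈ 2.84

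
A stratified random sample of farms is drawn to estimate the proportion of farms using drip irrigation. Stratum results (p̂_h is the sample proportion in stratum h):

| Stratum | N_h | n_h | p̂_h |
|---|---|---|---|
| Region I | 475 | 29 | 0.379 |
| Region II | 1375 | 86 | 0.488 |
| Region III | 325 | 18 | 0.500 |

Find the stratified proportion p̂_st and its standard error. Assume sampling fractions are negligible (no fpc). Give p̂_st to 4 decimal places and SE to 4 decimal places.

N = 2175; stratum weights W_h = N_h/N.
p̂_st = Σ W_h p̂_h = (475·0.379 + 1375·0.488 + 325·0.500)/2175 = 0.46599
V̂(p̂_st) = Σ W_h² p̂_h(1−p̂_h)/(n_h−1):
  stratum Region I: (475/2175)²·0.379·0.621/28 = 0.000400905
  stratum Region II: (1375/2175)²·0.488·0.512/85 = 0.00117478
  stratum Region III: (325/2175)²·0.500·0.500/17 = 0.000328352
V̂(p̂_st) = 0.00190404; SE = √V̂ = 0.0436353

p̂_st ≈ 0.4660, SE ≈ 0.0436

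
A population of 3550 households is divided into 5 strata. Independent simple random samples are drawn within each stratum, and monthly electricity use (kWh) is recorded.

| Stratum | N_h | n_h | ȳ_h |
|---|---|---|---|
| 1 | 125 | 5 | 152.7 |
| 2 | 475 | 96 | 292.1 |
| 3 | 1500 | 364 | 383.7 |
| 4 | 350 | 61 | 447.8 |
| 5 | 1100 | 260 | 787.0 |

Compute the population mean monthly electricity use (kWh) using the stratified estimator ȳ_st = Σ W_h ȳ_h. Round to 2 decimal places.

ȳ_st ≈ 494.60

N = Σ N_h = 3550. Stratum weights W_h = N_h/N.
ȳ_st = (125·152.7 + 475·292.1 + 1500·383.7 + 350·447.8 + 1100·787.0) / 3550 = 494.5958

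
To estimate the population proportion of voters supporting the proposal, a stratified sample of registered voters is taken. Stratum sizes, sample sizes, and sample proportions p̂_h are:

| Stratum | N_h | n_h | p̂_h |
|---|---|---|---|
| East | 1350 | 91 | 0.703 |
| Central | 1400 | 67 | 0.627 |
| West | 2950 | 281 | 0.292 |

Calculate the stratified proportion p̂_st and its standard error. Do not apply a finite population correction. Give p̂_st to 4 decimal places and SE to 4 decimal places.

N = 5700; stratum weights W_h = N_h/N.
p̂_st = Σ W_h p̂_h = (1350·0.703 + 1400·0.627 + 2950·0.292)/5700 = 0.47162
V̂(p̂_st) = Σ W_h² p̂_h(1−p̂_h)/(n_h−1):
  stratum East: (1350/5700)²·0.703·0.297/90 = 0.000130133
  stratum Central: (1400/5700)²·0.627·0.373/66 = 0.000213766
  stratum West: (2950/5700)²·0.292·0.708/280 = 0.000197766
V̂(p̂_st) = 0.000541665; SE = √V̂ = 0.0232737

p̂_st ≈ 0.4716, SE ≈ 0.0233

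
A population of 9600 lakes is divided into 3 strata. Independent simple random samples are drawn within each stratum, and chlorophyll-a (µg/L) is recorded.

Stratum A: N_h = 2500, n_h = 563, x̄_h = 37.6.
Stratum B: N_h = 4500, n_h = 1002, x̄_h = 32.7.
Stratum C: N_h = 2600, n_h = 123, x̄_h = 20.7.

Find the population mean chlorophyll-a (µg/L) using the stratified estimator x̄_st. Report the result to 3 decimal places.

x̄_st ≈ 30.726

N = Σ N_h = 9600. Stratum weights W_h = N_h/N.
x̄_st = (2500·37.6 + 4500·32.7 + 2600·20.7) / 9600 = 30.72604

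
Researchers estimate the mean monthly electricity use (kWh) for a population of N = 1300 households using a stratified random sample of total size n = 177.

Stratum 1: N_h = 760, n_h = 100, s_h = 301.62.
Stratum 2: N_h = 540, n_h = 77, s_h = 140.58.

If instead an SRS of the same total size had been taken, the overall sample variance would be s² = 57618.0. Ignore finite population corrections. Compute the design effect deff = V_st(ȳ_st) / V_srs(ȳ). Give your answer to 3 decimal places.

deff ≈ 1.091

V̂(ȳ_st) = Σ W_h² s_h²/n_h, with W_h = N_h/N and N = 1300:
  stratum 1: (760/1300)²·301.62²/100 = 310.929
  stratum 2: (540/1300)²·140.58²/77 = 44.2851
V_st = 355.214
V_srs = s²/n = 57618.0/177 = 325.525
deff = V_st / V_srs = 355.214/325.525 = 1.0912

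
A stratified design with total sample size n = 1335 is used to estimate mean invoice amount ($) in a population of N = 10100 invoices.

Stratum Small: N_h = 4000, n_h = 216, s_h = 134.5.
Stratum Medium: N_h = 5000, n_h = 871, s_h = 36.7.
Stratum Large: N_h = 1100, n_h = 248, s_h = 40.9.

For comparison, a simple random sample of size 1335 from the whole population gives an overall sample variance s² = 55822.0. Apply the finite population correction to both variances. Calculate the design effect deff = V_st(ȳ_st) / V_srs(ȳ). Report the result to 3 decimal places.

deff ≈ 0.353

V̂(ȳ_st) = Σ W_h² (1 − n_h/N_h) s_h²/n_h, with W_h = N_h/N and N = 10100:
  stratum Small: (4000/10100)²·(1 − 216/4000)·134.5²/216 = 12.4268
  stratum Medium: (5000/10100)²·(1 − 871/5000)·36.7²/871 = 0.312958
  stratum Large: (1100/10100)²·(1 − 248/1100)·40.9²/248 = 0.0619704
V_st = 12.8017
V_srs = (1 − 1335/10100)·55822.0/1335 = 36.2873
deff = V_st / V_srs = 12.8017/36.2873 = 0.3528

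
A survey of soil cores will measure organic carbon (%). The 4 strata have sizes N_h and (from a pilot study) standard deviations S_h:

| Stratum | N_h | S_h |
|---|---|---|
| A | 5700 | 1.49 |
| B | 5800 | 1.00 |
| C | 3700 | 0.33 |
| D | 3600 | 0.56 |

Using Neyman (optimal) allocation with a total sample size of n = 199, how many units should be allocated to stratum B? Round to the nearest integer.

Neyman allocation: n_h = n · N_h S_h / Σ N_i S_i, with n = 199.
  stratum A: N_h·S_h = 5700·1.49 = 8493.00
  stratum B: N_h·S_h = 5800·1.00 = 5800.00
  stratum C: N_h·S_h = 3700·0.33 = 1221.00
  stratum D: N_h·S_h = 3600·0.56 = 2016.00
Σ N_h S_h = 17530.00
n for stratum B = 199·5800.00/17530.00 = 65.841 → 66

66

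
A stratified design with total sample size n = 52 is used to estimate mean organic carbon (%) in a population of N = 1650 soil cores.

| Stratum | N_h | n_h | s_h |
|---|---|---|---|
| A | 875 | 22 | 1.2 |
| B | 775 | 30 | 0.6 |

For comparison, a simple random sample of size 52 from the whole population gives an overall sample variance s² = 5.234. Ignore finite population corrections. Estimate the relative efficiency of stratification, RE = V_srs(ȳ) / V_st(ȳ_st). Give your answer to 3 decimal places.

RE ≈ 4.781

V̂(ȳ_st) = Σ W_h² s_h²/n_h, with W_h = N_h/N and N = 1650:
  stratum A: (875/1650)²·1.2²/22 = 0.0184072
  stratum B: (775/1650)²·0.6²/30 = 0.00264738
V_st = 0.0210546
V_srs = s²/n = 5.234/52 = 0.100654
Relative efficiency = V_srs / V_st = 0.100654/0.0210546 = 4.7806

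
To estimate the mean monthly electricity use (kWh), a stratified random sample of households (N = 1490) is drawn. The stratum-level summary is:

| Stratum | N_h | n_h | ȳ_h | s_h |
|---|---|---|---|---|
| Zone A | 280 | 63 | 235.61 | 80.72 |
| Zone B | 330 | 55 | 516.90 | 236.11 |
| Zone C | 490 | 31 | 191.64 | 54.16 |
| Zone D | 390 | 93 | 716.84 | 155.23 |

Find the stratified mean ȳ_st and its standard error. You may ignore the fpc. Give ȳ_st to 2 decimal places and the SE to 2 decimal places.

ȳ_st ≈ 409.41, SE ≈ 9.02

ȳ_st = Σ W_h ȳ_h = (280·235.61 + 330·516.90 + 490·191.64 + 390·716.84)/1490 = 409.40872
V̂(ȳ_st) = Σ W_h² s_h²/n_h, with W_h = N_h/N and N = 1490:
  stratum Zone A: (280/1490)²·80.72²/63 = 3.65229
  stratum Zone B: (330/1490)²·236.11²/55 = 49.7189
  stratum Zone C: (490/1490)²·54.16²/31 = 10.2333
  stratum Zone D: (390/1490)²·155.23²/93 = 17.7511
V̂(ȳ_st) = 81.3556
SE(ȳ_st) = √81.3556 = 9.01973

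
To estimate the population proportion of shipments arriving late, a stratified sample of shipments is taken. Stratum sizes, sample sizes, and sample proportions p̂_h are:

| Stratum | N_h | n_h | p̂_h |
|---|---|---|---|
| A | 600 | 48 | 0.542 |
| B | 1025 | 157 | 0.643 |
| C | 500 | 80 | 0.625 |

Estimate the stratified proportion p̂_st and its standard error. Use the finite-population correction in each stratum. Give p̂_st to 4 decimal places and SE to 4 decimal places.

N = 2125; stratum weights W_h = N_h/N.
p̂_st = Σ W_h p̂_h = (600·0.542 + 1025·0.643 + 500·0.625)/2125 = 0.61025
V̂(p̂_st) = Σ W_h² (1 − n_h/N_h) p̂_h(1−p̂_h)/(n_h−1):
  stratum A: (600/2125)²·(1 − 48/600)·0.542·0.458/47 = 0.000387382
  stratum B: (1025/2125)²·(1 − 157/1025)·0.643·0.357/156 = 0.000289921
  stratum C: (500/2125)²·(1 − 80/500)·0.625·0.375/79 = 0.00013797
V̂(p̂_st) = 0.000815274; SE = √V̂ = 0.028553

p̂_st ≈ 0.6102, SE ≈ 0.0286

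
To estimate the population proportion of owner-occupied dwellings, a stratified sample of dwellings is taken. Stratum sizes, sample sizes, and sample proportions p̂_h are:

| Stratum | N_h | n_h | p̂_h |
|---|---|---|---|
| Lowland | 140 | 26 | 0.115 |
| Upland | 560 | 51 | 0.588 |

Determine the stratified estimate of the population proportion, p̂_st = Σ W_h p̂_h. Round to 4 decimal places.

N = 700; stratum weights W_h = N_h/N.
p̂_st = Σ W_h p̂_h = (140·0.115 + 560·0.588)/700 = 0.49340

p̂_st ≈ 0.4934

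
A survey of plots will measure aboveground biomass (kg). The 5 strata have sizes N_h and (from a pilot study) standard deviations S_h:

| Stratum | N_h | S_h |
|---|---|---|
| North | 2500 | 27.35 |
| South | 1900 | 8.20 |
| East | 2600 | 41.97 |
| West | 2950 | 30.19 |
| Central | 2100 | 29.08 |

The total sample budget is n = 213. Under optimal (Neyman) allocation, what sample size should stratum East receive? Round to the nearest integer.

68

Neyman allocation: n_h = n · N_h S_h / Σ N_i S_i, with n = 213.
  stratum North: N_h·S_h = 2500·27.35 = 68375.00
  stratum South: N_h·S_h = 1900·8.20 = 15580.00
  stratum East: N_h·S_h = 2600·41.97 = 109122.00
  stratum West: N_h·S_h = 2950·30.19 = 89060.50
  stratum Central: N_h·S_h = 2100·29.08 = 61068.00
Σ N_h S_h = 343205.50
n for stratum East = 213·109122.00/343205.50 = 67.723 → 68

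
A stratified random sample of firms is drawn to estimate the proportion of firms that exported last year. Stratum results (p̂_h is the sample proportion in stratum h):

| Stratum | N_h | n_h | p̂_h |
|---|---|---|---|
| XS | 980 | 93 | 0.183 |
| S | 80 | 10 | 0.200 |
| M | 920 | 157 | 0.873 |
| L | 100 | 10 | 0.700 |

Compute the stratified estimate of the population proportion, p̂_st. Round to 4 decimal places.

N = 2080; stratum weights W_h = N_h/N.
p̂_st = Σ W_h p̂_h = (980·0.183 + 80·0.200 + 920·0.873 + 100·0.700)/2080 = 0.51370

p̂_st ≈ 0.5137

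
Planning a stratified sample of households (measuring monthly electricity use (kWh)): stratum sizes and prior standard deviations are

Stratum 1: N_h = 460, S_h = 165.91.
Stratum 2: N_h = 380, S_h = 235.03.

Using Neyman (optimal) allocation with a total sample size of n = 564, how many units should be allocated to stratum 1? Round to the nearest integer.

Neyman allocation: n_h = n · N_h S_h / Σ N_i S_i, with n = 564.
  stratum 1: N_h·S_h = 460·165.91 = 76318.60
  stratum 2: N_h·S_h = 380·235.03 = 89311.40
Σ N_h S_h = 165630.00
n for stratum 1 = 564·76318.60/165630.00 = 259.879 → 260

260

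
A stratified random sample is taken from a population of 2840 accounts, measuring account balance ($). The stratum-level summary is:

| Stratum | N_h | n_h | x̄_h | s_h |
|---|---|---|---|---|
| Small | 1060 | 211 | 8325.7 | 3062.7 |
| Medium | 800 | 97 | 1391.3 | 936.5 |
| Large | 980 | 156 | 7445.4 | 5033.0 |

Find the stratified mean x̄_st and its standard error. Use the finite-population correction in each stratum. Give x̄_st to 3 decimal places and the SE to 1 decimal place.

x̄_st ≈ 6068.582, SE ≈ 147.8

x̄_st = Σ W_h x̄_h = (1060·8325.7 + 800·1391.3 + 980·7445.4)/2840 = 6068.58239
V̂(x̄_st) = Σ W_h² (1 − n_h/N_h) s_h²/n_h, with W_h = N_h/N and N = 2840:
  stratum Small: (1060/2840)²·(1 − 211/1060)·3062.7²/211 = 4960.25
  stratum Medium: (800/2840)²·(1 − 97/800)·936.5²/97 = 630.453
  stratum Large: (980/2840)²·(1 − 156/980)·5033.0²/156 = 16257.2
V̂(x̄_st) = 21847.9
SE(x̄_st) = √21847.9 = 147.81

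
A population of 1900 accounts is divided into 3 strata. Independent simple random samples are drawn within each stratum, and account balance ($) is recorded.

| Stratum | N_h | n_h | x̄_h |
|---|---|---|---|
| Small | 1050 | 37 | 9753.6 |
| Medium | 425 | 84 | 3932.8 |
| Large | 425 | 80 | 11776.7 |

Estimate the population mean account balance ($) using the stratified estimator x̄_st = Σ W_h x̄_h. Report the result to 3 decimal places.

x̄_st ≈ 8904.114

N = Σ N_h = 1900. Stratum weights W_h = N_h/N.
x̄_st = (1050·9753.6 + 425·3932.8 + 425·11776.7) / 1900 = 8904.11447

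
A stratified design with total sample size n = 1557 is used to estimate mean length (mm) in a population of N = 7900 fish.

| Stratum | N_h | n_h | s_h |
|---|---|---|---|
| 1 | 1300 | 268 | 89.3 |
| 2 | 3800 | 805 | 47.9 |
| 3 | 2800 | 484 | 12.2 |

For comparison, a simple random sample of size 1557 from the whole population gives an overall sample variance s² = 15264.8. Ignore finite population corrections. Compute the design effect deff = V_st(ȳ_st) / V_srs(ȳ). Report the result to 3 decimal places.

V̂(ȳ_st) = Σ W_h² s_h²/n_h, with W_h = N_h/N and N = 7900:
  stratum 1: (1300/7900)²·89.3²/268 = 0.805751
  stratum 2: (3800/7900)²·47.9²/805 = 0.65946
  stratum 3: (2800/7900)²·12.2²/484 = 0.038631
V_st = 1.50384
V_srs = s²/n = 15264.8/1557 = 9.80398
deff = V_st / V_srs = 1.50384/9.80398 = 0.1534

deff ≈ 0.153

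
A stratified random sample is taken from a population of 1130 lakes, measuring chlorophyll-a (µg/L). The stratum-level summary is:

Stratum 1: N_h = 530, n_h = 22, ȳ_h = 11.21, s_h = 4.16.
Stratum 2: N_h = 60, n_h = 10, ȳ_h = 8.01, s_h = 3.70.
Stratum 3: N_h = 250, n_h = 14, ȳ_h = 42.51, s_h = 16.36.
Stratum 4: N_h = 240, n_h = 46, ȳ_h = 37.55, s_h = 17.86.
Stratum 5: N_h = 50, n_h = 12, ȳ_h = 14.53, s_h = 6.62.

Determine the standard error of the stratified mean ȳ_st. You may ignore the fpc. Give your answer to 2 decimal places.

V̂(ȳ_st) = Σ W_h² s_h²/n_h, with W_h = N_h/N and N = 1130:
  stratum 1: (530/1130)²·4.16²/22 = 0.173045
  stratum 2: (60/1130)²·3.70²/10 = 0.00385966
  stratum 3: (250/1130)²·16.36²/14 = 0.935754
  stratum 4: (240/1130)²·17.86²/46 = 0.312803
  stratum 5: (50/1130)²·6.62²/12 = 0.00715019
V̂(ȳ_st) = 1.43261
SE(ȳ_st) = √1.43261 = 1.19692

SE(ȳ_st) ≈ 1.20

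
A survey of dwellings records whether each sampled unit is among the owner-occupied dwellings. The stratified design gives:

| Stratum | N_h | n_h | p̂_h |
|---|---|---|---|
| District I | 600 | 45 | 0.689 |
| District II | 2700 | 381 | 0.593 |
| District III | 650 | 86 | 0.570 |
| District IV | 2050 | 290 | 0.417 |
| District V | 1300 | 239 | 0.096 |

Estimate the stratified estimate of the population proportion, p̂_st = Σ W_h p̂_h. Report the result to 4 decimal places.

N = 7300; stratum weights W_h = N_h/N.
p̂_st = Σ W_h p̂_h = (600·0.689 + 2700·0.593 + 650·0.570 + 2050·0.417 + 1300·0.096)/7300 = 0.46091

p̂_st ≈ 0.4609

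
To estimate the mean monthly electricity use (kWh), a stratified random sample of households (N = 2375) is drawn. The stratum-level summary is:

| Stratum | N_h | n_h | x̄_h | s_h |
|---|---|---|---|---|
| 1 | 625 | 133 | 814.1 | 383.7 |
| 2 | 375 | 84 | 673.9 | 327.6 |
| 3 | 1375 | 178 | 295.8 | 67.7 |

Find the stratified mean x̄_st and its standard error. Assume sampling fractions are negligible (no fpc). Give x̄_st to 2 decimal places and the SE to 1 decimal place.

x̄_st = Σ W_h x̄_h = (625·814.1 + 375·673.9 + 1375·295.8)/2375 = 491.89474
V̂(x̄_st) = Σ W_h² s_h²/n_h, with W_h = N_h/N and N = 2375:
  stratum 1: (625/2375)²·383.7²/133 = 76.6593
  stratum 2: (375/2375)²·327.6²/84 = 31.8525
  stratum 3: (1375/2375)²·67.7²/178 = 8.63049
V̂(x̄_st) = 117.142
SE(x̄_st) = √117.142 = 10.8232

x̄_st ≈ 491.89, SE ≈ 10.8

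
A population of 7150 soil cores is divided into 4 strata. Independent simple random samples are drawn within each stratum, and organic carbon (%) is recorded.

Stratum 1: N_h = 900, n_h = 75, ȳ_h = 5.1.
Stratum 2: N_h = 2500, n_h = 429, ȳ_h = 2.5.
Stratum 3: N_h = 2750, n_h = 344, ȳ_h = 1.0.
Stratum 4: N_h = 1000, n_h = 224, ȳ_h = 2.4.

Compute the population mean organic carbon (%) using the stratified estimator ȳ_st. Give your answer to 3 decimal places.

ȳ_st ≈ 2.236

N = Σ N_h = 7150. Stratum weights W_h = N_h/N.
ȳ_st = (900·5.1 + 2500·2.5 + 2750·1.0 + 1000·2.4) / 7150 = 2.23636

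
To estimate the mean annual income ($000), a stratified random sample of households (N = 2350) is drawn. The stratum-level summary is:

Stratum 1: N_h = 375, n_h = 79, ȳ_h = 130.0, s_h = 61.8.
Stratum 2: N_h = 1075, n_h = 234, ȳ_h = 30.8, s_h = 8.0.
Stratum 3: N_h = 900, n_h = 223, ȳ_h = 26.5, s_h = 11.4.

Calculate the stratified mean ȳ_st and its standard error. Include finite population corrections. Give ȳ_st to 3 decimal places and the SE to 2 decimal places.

ȳ_st ≈ 44.983, SE ≈ 1.04

ȳ_st = Σ W_h ȳ_h = (375·130.0 + 1075·30.8 + 900·26.5)/2350 = 44.98298
V̂(ȳ_st) = Σ W_h² (1 − n_h/N_h) s_h²/n_h, with W_h = N_h/N and N = 2350:
  stratum 1: (375/2350)²·(1 − 79/375)·61.8²/79 = 0.971711
  stratum 2: (1075/2350)²·(1 − 234/1075)·8.0²/234 = 0.0447747
  stratum 3: (900/2350)²·(1 − 223/900)·11.4²/223 = 0.0642984
V̂(ȳ_st) = 1.08078
SE(ȳ_st) = √1.08078 = 1.03961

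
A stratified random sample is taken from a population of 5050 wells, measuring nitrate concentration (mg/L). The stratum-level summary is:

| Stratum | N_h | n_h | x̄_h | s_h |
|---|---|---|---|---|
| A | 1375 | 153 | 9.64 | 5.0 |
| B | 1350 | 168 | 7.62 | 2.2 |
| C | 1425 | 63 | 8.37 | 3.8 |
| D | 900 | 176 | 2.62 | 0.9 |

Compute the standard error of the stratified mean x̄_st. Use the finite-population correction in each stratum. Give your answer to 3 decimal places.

V̂(x̄_st) = Σ W_h² (1 − n_h/N_h) s_h²/n_h, with W_h = N_h/N and N = 5050:
  stratum A: (1375/5050)²·(1 − 153/1375)·5.0²/153 = 0.0107656
  stratum B: (1350/5050)²·(1 − 168/1350)·2.2²/168 = 0.00180262
  stratum C: (1425/5050)²·(1 − 63/1425)·3.8²/63 = 0.0174436
  stratum D: (900/5050)²·(1 − 176/900)·0.9²/176 = 0.00011759
V̂(x̄_st) = 0.0301294
SE(x̄_st) = √0.0301294 = 0.173578

SE(x̄_st) ≈ 0.174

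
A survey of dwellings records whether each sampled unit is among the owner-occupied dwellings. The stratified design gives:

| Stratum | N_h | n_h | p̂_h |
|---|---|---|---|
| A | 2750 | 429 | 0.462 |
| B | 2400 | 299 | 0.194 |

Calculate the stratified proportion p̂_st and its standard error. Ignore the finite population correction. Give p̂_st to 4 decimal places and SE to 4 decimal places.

N = 5150; stratum weights W_h = N_h/N.
p̂_st = Σ W_h p̂_h = (2750·0.462 + 2400·0.194)/5150 = 0.33711
V̂(p̂_st) = Σ W_h² p̂_h(1−p̂_h)/(n_h−1):
  stratum A: (2750/5150)²·0.462·0.538/428 = 0.000165589
  stratum B: (2400/5150)²·0.194·0.806/298 = 0.000113954
V̂(p̂_st) = 0.000279543; SE = √V̂ = 0.0167195

p̂_st ≈ 0.3371, SE ≈ 0.0167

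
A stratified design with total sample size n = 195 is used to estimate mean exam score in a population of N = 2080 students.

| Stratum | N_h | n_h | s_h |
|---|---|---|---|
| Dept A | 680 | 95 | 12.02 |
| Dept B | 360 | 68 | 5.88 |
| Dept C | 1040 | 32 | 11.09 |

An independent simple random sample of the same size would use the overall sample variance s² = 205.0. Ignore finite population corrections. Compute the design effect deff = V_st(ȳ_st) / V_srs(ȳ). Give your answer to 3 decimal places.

V̂(ȳ_st) = Σ W_h² s_h²/n_h, with W_h = N_h/N and N = 2080:
  stratum Dept A: (680/2080)²·12.02²/95 = 0.162546
  stratum Dept B: (360/2080)²·5.88²/68 = 0.0152308
  stratum Dept C: (1040/2080)²·11.09²/32 = 0.960845
V_st = 1.13862
V_srs = s²/n = 205.0/195 = 1.05128
deff = V_st / V_srs = 1.13862/1.05128 = 1.0831

deff ≈ 1.083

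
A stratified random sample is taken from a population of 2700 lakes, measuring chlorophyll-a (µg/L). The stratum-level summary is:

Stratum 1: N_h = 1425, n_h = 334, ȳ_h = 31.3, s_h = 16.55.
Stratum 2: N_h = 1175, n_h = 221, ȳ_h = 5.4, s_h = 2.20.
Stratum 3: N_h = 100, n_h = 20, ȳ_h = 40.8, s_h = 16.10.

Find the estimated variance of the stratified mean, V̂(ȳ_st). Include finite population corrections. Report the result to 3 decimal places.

V̂(ȳ_st) ≈ 0.192

V̂(ȳ_st) = Σ W_h² (1 − n_h/N_h) s_h²/n_h, with W_h = N_h/N and N = 2700:
  stratum 1: (1425/2700)²·(1 − 334/1425)·16.55²/334 = 0.174889
  stratum 2: (1175/2700)²·(1 − 221/1175)·2.20²/221 = 0.00336753
  stratum 3: (100/2700)²·(1 − 20/100)·16.10²/20 = 0.0142228
V̂(ȳ_st) = 0.192479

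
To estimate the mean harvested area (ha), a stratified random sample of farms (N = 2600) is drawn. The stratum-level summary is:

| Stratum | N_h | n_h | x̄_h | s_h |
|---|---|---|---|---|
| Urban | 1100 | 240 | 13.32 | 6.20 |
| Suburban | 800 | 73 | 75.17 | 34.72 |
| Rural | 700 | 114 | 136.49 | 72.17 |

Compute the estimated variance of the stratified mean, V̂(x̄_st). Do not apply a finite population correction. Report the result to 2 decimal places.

V̂(x̄_st) = Σ W_h² s_h²/n_h, with W_h = N_h/N and N = 2600:
  stratum Urban: (1100/2600)²·6.20²/240 = 0.0286689
  stratum Suburban: (800/2600)²·34.72²/73 = 1.5634
  stratum Rural: (700/2600)²·72.17²/114 = 3.31175
V̂(x̄_st) = 4.90382

V̂(x̄_st) ≈ 4.90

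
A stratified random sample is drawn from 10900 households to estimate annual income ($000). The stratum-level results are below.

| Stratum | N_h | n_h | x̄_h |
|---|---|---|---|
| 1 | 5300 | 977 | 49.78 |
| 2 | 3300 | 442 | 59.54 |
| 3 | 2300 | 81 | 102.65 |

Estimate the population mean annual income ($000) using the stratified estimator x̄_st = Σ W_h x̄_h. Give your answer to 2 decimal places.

N = Σ N_h = 10900. Stratum weights W_h = N_h/N.
x̄_st = (5300·49.78 + 3300·59.54 + 2300·102.65) / 10900 = 63.8909

x̄_st ≈ 63.89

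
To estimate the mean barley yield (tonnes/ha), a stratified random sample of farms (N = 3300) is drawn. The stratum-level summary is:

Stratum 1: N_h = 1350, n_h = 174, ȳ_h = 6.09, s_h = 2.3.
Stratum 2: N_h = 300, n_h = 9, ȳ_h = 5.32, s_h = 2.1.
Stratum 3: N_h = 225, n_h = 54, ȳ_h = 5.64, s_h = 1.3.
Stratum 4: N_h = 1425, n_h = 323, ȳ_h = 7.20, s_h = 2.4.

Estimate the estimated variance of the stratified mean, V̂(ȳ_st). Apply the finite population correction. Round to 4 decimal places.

V̂(ȳ_st) ≈ 0.0110

V̂(ȳ_st) = Σ W_h² (1 − n_h/N_h) s_h²/n_h, with W_h = N_h/N and N = 3300:
  stratum 1: (1350/3300)²·(1 − 174/1350)·2.3²/174 = 0.0044322
  stratum 2: (300/3300)²·(1 − 9/300)·2.1²/9 = 0.0039281
  stratum 3: (225/3300)²·(1 − 54/225)·1.3²/54 = 0.000110572
  stratum 4: (1425/3300)²·(1 − 323/1425)·2.4²/323 = 0.00257151
V̂(ȳ_st) = 0.0110424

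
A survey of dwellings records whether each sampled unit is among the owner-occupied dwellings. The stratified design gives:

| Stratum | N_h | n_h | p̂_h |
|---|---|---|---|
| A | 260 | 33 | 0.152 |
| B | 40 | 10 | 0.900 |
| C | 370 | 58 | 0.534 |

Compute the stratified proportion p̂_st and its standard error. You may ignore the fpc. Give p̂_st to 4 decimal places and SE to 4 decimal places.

N = 670; stratum weights W_h = N_h/N.
p̂_st = Σ W_h p̂_h = (260·0.152 + 40·0.900 + 370·0.534)/670 = 0.40761
V̂(p̂_st) = Σ W_h² p̂_h(1−p̂_h)/(n_h−1):
  stratum A: (260/670)²·0.152·0.848/32 = 0.000606578
  stratum B: (40/670)²·0.900·0.100/9 = 3.56427e-05
  stratum C: (370/670)²·0.534·0.466/57 = 0.00133139
V̂(p̂_st) = 0.00197361; SE = √V̂ = 0.0444254

p̂_st ≈ 0.4076, SE ≈ 0.0444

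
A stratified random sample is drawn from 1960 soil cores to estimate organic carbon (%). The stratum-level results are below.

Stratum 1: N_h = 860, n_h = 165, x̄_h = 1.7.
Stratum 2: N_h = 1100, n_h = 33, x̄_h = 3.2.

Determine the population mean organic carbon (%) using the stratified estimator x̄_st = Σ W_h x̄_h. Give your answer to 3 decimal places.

x̄_st ≈ 2.542

N = Σ N_h = 1960. Stratum weights W_h = N_h/N.
x̄_st = (860·1.7 + 1100·3.2) / 1960 = 2.54184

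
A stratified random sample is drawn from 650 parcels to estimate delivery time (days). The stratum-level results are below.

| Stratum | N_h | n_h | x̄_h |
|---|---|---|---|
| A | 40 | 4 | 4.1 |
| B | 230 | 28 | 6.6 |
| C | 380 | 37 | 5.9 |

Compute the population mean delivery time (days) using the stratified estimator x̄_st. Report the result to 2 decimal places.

N = Σ N_h = 650. Stratum weights W_h = N_h/N.
x̄_st = (40·4.1 + 230·6.6 + 380·5.9) / 650 = 6.0369

x̄_st ≈ 6.04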